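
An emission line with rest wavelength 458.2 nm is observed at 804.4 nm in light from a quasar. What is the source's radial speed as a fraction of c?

0.510

λ'/λ₀ = 1.7556 > 1 (redshift), so the source is receding.
λ'/λ₀ = √((1 + β)/(1 − β)) for a receding source ⇒ β = (r² − 1)/(r² + 1) with r = λ'/λ₀.
β = (3.0820 − 1)/(3.0820 + 1) ≈ 0.510.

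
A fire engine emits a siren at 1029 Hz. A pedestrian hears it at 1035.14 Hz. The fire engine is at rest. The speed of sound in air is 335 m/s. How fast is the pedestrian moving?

f' > f, so the pedestrian is approaching.
f' = f · (v + v_o)/v ⇒ v_o = v · |f'/f − 1|.
v_o = 335 × |1035.14/1029 − 1| = 335 × 0.005967 ≈ 2.00 m/s.

2.00 m/s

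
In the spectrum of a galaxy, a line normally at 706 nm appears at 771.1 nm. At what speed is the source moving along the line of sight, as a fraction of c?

0.088c

λ'/λ₀ = 1.0922 > 1 (redshift), so the source is receding.
λ'/λ₀ = √((1 + β)/(1 − β)) for a receding source ⇒ β = (r² − 1)/(r² + 1) with r = λ'/λ₀.
β = (1.1929 − 1)/(1.1929 + 1) ≈ 0.088.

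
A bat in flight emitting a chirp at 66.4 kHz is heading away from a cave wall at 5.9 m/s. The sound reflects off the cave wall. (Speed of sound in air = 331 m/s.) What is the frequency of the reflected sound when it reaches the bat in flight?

The cave wall receives the sound from a moving source: f₁ = f₀ · v/(v + v_e) = 66.4 × 331/336.9 ≈ 65.2 kHz.
On the return leg the bat in flight is a moving observer: f₂ = f₁ · (v − v_e)/v = 65.2 × 325.1/331 ≈ 64.1 kHz.
Equivalently f₂ = f₀ · (v − v_e)/(v + v_e).

64.1 kHz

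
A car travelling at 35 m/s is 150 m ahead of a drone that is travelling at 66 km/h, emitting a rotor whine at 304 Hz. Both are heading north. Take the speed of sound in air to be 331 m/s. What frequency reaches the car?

288 Hz

66 km/h = 18.33 m/s.
The car is ahead, so the drone is moving toward it while the car is moving away from the drone.
Both move, so f' = f · (v − v_o)/(v − v_s).
f' = 304 × (331 − 35)/(331 − 18.33) = 304 × 296/312.67 ≈ 288 Hz.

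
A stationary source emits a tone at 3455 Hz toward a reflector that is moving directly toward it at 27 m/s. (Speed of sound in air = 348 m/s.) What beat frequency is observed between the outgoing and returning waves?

The reflector first receives the wave as a moving observer: f₁ = f₀ · (v + u)/v = 3455 × (348 + 27)/348 ≈ 3723 Hz.
On reflection it acts as a source moving toward the stationary detector: f₂ = f₁ · v/(v − u) = 3723 × 348/321 ≈ 4036 Hz.
Equivalently f₂ = f₀ · (v + u)/(v − u).
Beat frequency: |f₂ − f₀| = 2u·f₀/(v − u) = 2 × 27 × 3455/321 ≈ 581 Hz.

581 Hz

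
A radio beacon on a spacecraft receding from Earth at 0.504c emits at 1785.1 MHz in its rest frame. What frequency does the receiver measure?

1025.1 MHz

Relativistic Doppler for frequency: f' = f₀ · √((1 − β)/(1 + β)).
f' = 1785.1 × √(0.4960/1.5040) = 1785.1 × 0.57427 ≈ 1025.1 MHz.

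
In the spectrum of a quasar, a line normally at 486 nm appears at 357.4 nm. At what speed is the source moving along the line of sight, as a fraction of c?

0.298

λ'/λ₀ = 0.7354 < 1 (blueshift), so the source is approaching.
λ'/λ₀ = √((1 − β)/(1 + β)) for an approaching source ⇒ β = (1 − r²)/(1 + r²) with r = λ'/λ₀.
β = (1 − 0.5408)/(1 + 0.5408) ≈ 0.298.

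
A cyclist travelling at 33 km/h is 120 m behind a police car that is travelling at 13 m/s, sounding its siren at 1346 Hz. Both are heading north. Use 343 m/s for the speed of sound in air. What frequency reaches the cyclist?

33 km/h = 9.167 m/s.
The cyclist is behind, so the police car is moving away from it while the cyclist is moving toward the police car.
General Doppler shift: f' = f · (v + v_o)/(v + v_s).
f' = 1346 × (343 + 9.167)/(343 + 13) = 1346 × 352.17/356 ≈ 1332 Hz.

1332 Hz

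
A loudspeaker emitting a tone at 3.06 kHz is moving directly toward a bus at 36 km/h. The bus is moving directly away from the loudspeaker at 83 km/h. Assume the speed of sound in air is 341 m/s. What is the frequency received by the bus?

2.94 kHz

36 km/h = 10 m/s; 83 km/h = 23.06 m/s.
General Doppler shift: f' = f · (v − v_o)/(v − v_s).
f' = 3.06 × (341 − 23.06)/(341 − 10) = 3.06 × 317.94/331 ≈ 2.94 kHz.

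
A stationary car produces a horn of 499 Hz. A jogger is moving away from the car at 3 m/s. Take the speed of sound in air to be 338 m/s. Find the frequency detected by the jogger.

495 Hz

Only the observer moves, away from the source, so f' = f · (v − v_o)/v.
f' = 499 × (338 − 3)/338 = 499 × 335/338 ≈ 495 Hz.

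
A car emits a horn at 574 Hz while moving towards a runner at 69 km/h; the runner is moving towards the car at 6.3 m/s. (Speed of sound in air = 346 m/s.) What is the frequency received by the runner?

69 km/h = 19.17 m/s.
Both move, so f' = f · (v + v_o)/(v − v_s).
f' = 574 × (346 + 6.3)/(346 − 19.17) = 574 × 352.3/326.83 ≈ 619 Hz.

619 Hz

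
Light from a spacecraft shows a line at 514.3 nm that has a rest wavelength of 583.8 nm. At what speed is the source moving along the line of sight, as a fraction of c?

λ'/λ₀ = 0.8810 < 1 (blueshift), so the source is approaching.
λ'/λ₀ = √((1 − β)/(1 + β)) for an approaching source ⇒ β = (1 − r²)/(1 + r²) with r = λ'/λ₀.
β = (1 − 0.7761)/(1 + 0.7761) ≈ 0.126.

0.126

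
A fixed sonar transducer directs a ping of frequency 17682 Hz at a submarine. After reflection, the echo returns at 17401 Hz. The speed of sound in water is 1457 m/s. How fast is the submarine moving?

Double Doppler shift off a moving reflector: f₂ = f₀ · (v + u)/(v − u) (u > 0 toward emitter).
Rearranging, u = v · (f₂ − f₀)/(f₂ + f₀) = 1457 × -281/35083 ≈ -11.7 m/s.
So the submarine is moving at 11.7 m/s away from the emitter.

11.7 m/s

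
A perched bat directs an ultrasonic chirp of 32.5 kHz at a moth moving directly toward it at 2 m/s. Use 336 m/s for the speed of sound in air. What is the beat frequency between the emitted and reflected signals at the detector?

389 Hz

The moth first receives the wave as a moving observer: f₁ = f₀ · (v + u)/v = 32.5 × (336 + 2)/336 ≈ 32.693 kHz.
The reflection then acts as a moving source: f₂ = f₁ · v/(v − u) ≈ 32.889 kHz.
Equivalently f₂ = f₀ · (v + u)/(v − u).
Beat frequency (with f₀ = 32500 Hz): |f₂ − f₀| = 2u·f₀/(v − u) = 2 × 2 × 32500/334 ≈ 389 Hz.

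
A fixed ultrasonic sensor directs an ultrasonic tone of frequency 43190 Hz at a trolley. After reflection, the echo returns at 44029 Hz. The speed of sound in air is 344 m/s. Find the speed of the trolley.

3.3 m/s

Double Doppler shift off a moving reflector: f₂ = f₀ · (v + u)/(v − u) (u > 0 toward emitter).
Rearranging, u = v · (f₂ − f₀)/(f₂ + f₀) = 344 × 839/87219 ≈ 3.3 m/s.
So the trolley is moving at 3.3 m/s toward the emitter.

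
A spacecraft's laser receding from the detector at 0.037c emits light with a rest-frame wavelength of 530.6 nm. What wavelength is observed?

550.6 nm

Relativistic Doppler for wavelength: λ' = λ₀ · √((1 + β)/(1 − β)).
λ' = 530.6 × √(1.0370/0.9630) = 530.6 × 1.03771 ≈ 550.6 nm.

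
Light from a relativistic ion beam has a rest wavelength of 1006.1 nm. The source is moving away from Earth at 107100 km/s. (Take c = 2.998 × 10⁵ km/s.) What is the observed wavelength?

β = v/c = 107100/299800 = 0.3572.
Relativistic Doppler for wavelength: λ' = λ₀ · √((1 + β)/(1 − β)).
λ' = 1006.1 × √(1.3572/0.6428) = 1006.1 × 1.45313 ≈ 1462.0 nm.

1462.0 nm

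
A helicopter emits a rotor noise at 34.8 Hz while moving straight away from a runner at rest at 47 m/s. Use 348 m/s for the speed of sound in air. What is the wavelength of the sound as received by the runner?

Moving source, stationary observer: f' = f · v/(v + v_s) since the source is receding.
f' = 34.8 × 348/(348 + 47) ≈ 30.7 Hz.
λ' = v/f' = 348/30.6592 ≈ 11.35 m.

11.35 m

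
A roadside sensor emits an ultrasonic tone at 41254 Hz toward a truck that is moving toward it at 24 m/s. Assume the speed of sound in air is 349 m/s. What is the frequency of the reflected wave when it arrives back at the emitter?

47347 Hz

At the truck (a moving observer), f₁ = f₀ · (v + u)/v = 41254 × 373/349 ≈ 44091 Hz.
On reflection it acts as a source moving toward the stationary detector: f₂ = f₁ · v/(v − u) = 44091 × 349/325 ≈ 47347 Hz.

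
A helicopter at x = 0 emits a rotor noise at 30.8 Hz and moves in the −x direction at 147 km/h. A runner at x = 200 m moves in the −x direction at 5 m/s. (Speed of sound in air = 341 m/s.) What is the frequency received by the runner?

27.9 Hz

147 km/h = 40.83 m/s.
The observer lies on the +x side, so the source is heading away from the observer and the observer is heading toward the source.
General Doppler shift: f' = f · (v + v_o)/(v + v_s).
f' = 30.8 × (341 + 5)/(341 + 40.83) = 30.8 × 346/381.83 ≈ 27.9 Hz.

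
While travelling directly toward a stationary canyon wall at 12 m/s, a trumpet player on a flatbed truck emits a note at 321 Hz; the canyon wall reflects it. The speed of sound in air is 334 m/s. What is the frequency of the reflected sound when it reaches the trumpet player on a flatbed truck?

345 Hz

The canyon wall receives the sound from a moving source: f₁ = f₀ · v/(v − v_e) = 321 × 334/322 ≈ 333 Hz.
On the return leg the trumpet player on a flatbed truck is a moving observer: f₂ = f₁ · (v + v_e)/v = 333 × 346/334 ≈ 345 Hz.
Equivalently f₂ = f₀ · (v + v_e)/(v − v_e).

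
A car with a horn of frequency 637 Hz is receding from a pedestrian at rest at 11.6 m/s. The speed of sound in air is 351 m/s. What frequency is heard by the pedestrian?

617 Hz

Only the source moves, away from the listener, so f' = f · v/(v + v_s).
f' = 637 × 351/(351 + 11.6) = 637 × 351/362.6 ≈ 617 Hz.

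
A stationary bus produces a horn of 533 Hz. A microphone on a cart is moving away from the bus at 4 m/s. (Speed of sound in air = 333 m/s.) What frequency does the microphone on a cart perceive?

527 Hz

Only the observer moves, away from the source, so f' = f · (v − v_o)/v.
f' = 533 × (333 − 4)/333 = 533 × 329/333 ≈ 527 Hz.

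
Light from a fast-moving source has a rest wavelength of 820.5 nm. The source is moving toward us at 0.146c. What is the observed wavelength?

Relativistic Doppler for wavelength: λ' = λ₀ · √((1 − β)/(1 + β)).
λ' = 820.5 × √(0.8540/1.1460) = 820.5 × 0.86325 ≈ 708.3 nm.

708.3 nm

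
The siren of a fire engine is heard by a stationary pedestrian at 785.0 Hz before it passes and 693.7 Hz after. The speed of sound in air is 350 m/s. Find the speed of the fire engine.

21.6 m/s

f₁/f₂ = (v + v_s)/(v − v_s), so v_s = v · (f₁ − f₂)/(f₁ + f₂).
v_s = 350 × (785.0 − 693.7)/(785.0 + 693.7) = 350 × 91.3/1478.7 ≈ 21.6 m/s.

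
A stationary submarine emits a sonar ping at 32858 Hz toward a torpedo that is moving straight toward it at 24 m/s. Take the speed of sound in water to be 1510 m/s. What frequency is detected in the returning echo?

33919 Hz

The torpedo first receives the wave as a moving observer: f₁ = f₀ · (v + u)/v = 32858 × (1510 + 24)/1510 ≈ 33380 Hz.
On reflection it acts as a source moving toward the stationary detector: f₂ = f₁ · v/(v − u) = 33380 × 1510/1486 ≈ 33919 Hz.
Equivalently f₂ = f₀ · (v + u)/(v − u).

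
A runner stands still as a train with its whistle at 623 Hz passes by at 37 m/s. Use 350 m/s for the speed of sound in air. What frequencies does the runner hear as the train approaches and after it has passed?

697 Hz approaching; 563 Hz receding

Approaching: f₁ = f · v/(v − v_s) = 623 × 350/313 ≈ 697 Hz.
Receding: f₂ = f · v/(v + v_s) = 623 × 350/387 ≈ 563 Hz.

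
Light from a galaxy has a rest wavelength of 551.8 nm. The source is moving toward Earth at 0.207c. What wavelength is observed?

Relativistic Doppler for wavelength: λ' = λ₀ · √((1 − β)/(1 + β)).
λ' = 551.8 × √(0.7930/1.2070) = 551.8 × 0.81056 ≈ 447.3 nm.

447.3 nm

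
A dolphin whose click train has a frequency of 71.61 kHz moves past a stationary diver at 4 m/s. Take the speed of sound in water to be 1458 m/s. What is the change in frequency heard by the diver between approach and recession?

0.393 kHz

Approaching: f₁ = f · v/(v − v_s) = 71.61 × 1458/1454 ≈ 71.807 kHz.
Receding: f₂ = f · v/(v + v_s) = 71.61 × 1458/1462 ≈ 71.414 kHz.
Drop: f₁ − f₂ = 2f·v·v_s/(v² − v_s²) = 2 × 71.61 × 1458 × 4/(1458² − 4²) ≈ 0.393 kHz.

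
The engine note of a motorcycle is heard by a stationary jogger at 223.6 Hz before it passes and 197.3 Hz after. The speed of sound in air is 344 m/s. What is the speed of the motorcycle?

21.5 m/s

f₁/f₂ = (v + v_s)/(v − v_s), so v_s = v · (f₁ − f₂)/(f₁ + f₂).
v_s = 344 × (223.6 − 197.3)/(223.6 + 197.3) = 344 × 26.3/420.9 ≈ 21.5 m/s.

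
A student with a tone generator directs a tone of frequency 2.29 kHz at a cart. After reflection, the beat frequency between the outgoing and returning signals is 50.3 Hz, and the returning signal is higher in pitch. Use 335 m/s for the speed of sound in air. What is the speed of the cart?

Double Doppler shift off a moving reflector: f₂ = f₀ · (v + u)/(v − u) (u > 0 toward emitter).
Returning signal is higher, so f₂ = f₀ + Δf = 2290 + 50.3 = 2340.3 Hz.
Rearranging, u = v · (f₂ − f₀)/(f₂ + f₀) = 335 × 50.3/4630.3 ≈ 3.6 m/s.
So the cart is moving at 3.6 m/s toward the emitter.

3.6 m/s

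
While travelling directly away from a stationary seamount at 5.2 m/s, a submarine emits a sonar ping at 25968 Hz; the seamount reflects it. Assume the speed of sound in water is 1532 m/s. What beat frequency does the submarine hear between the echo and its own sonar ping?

176 Hz

The seamount receives the sound from a moving source: f₁ = f₀ · v/(v + v_e) = 25968 × 1532/1537.2 ≈ 25880.2 Hz.
On the return leg the submarine is a moving observer: f₂ = f₁ · (v − v_e)/v = 25880.2 × 1526.8/1532 ≈ 25792.3 Hz.
Beat against the emitted tone: |f₂ − f₀| = 2v_e·f₀/(v + v_e) = 2 × 5.2 × 25968/1537.2 ≈ 176 Hz.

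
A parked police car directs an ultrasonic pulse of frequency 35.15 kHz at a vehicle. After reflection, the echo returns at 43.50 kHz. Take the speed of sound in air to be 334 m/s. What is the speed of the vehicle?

35 m/s

Double Doppler shift off a moving reflector: f₂ = f₀ · (v + u)/(v − u) (u > 0 toward emitter).
Rearranging, u = v · (f₂ − f₀)/(f₂ + f₀) = 334 × 8.35/78.65 ≈ 35 m/s.
So the vehicle is moving at 35 m/s toward the emitter.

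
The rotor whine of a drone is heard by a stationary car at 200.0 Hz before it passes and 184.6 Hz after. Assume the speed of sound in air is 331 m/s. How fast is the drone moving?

13.3 m/s

f₁/f₂ = (v + v_s)/(v − v_s), so v_s = v · (f₁ − f₂)/(f₁ + f₂).
v_s = 331 × (200.0 − 184.6)/(200.0 + 184.6) = 331 × 15.4/384.6 ≈ 13.3 m/s.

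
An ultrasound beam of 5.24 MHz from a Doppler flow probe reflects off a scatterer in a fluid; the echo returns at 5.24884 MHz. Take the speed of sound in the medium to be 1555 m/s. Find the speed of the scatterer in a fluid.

1.31 m/s

Double Doppler shift off a moving reflector: f₂ = f₀ · (v + u)/(v − u) (u > 0 toward emitter).
Rearranging, u = v · (f₂ − f₀)/(f₂ + f₀) = 1555 × 0.00884/10.48884 ≈ 1.31 m/s.
So the scatterer in a fluid is moving at 1.31 m/s toward the emitter.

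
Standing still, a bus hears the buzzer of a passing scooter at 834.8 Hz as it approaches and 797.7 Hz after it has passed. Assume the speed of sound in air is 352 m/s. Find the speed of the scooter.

8.0 m/s

f₁/f₂ = (v + v_s)/(v − v_s), so v_s = v · (f₁ − f₂)/(f₁ + f₂).
v_s = 352 × (834.8 − 797.7)/(834.8 + 797.7) = 352 × 37.1/1632.5 ≈ 8.0 m/s.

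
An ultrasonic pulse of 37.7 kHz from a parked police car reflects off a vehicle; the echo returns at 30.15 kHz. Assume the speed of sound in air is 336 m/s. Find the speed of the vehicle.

Double Doppler shift off a moving reflector: f₂ = f₀ · (v + u)/(v − u) (u > 0 toward emitter).
Rearranging, u = v · (f₂ − f₀)/(f₂ + f₀) = 336 × -7.55/67.85 ≈ -37 m/s.
So the vehicle is moving at 37 m/s away from the emitter.

37 m/s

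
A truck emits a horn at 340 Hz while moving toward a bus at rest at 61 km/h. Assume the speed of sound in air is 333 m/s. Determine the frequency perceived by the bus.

61 km/h = 16.94 m/s.
Only the source moves, toward the listener, so f' = f · v/(v − v_s).
f' = 340 × 333/(333 − 16.94) = 340 × 333/316.1 ≈ 358 Hz.

358 Hz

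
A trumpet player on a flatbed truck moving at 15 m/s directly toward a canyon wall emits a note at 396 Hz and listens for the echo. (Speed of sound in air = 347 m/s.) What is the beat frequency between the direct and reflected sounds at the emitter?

35.8 Hz

The canyon wall receives the sound from a moving source: f₁ = f₀ · v/(v − v_e) = 396 × 347/332 ≈ 413.9 Hz.
On the return leg the trumpet player on a flatbed truck is a moving observer: f₂ = f₁ · (v + v_e)/v = 413.9 × 362/347 ≈ 431.8 Hz.
Equivalently f₂ = f₀ · (v + v_e)/(v − v_e).
Beat against the emitted tone: |f₂ − f₀| = 2v_e·f₀/(v − v_e) = 2 × 15 × 396/332 ≈ 35.8 Hz.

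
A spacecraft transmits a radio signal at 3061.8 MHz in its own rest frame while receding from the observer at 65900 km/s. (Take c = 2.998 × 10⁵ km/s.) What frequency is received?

2448.7 MHz

β = v/c = 65900/299800 = 0.2198.
Relativistic Doppler for frequency: f' = f₀ · √((1 − β)/(1 + β)).
f' = 3061.8 × √(0.7802/1.2198) = 3061.8 × 0.79975 ≈ 2448.7 MHz.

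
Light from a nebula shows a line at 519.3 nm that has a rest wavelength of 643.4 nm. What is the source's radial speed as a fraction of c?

λ'/λ₀ = 0.8071 < 1 (blueshift), so the source is approaching.
λ'/λ₀ = √((1 − β)/(1 + β)) for an approaching source ⇒ β = (1 − r²)/(1 + r²) with r = λ'/λ₀.
β = (1 − 0.6514)/(1 + 0.6514) ≈ 0.211.

0.211c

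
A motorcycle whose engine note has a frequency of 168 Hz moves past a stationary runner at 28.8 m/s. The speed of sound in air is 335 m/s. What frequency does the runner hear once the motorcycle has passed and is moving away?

Receding: f₂ = f · v/(v + v_s) = 168 × 335/363.8 ≈ 155 Hz.

155 Hz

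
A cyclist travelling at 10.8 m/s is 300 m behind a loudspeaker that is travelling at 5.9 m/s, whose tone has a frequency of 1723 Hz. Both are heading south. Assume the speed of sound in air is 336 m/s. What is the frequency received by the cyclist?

1748 Hz

The cyclist is behind, so the loudspeaker is moving away from it while the cyclist is moving toward the loudspeaker.
With source receding and observer approaching, f' = f · (v + v_o)/(v + v_s).
f' = 1723 × (336 + 10.8)/(336 + 5.9) = 1723 × 346.8/341.9 ≈ 1748 Hz.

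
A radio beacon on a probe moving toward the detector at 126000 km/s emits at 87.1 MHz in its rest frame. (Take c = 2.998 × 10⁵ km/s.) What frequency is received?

β = v/c = 126000/299800 = 0.4203.
Relativistic Doppler for frequency: f' = f₀ · √((1 + β)/(1 − β)).
f' = 87.1 × √(1.4203/0.5797) = 87.1 × 1.56523 ≈ 136.3 MHz.

136.3 MHz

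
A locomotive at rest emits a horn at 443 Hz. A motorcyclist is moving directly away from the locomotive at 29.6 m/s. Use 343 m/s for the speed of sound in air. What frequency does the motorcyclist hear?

405 Hz

Only the observer moves, away from the source, so f' = f · (v − v_o)/v.
f' = 443 × (343 − 29.6)/343 = 443 × 313.4/343 ≈ 405 Hz.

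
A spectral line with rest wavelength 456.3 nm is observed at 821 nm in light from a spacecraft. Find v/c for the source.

0.528c

λ'/λ₀ = 1.7993 > 1 (redshift), so the source is receding.
λ'/λ₀ = √((1 + β)/(1 − β)) for a receding source ⇒ β = (r² − 1)/(r² + 1) with r = λ'/λ₀.
β = (3.2373 − 1)/(3.2373 + 1) ≈ 0.528.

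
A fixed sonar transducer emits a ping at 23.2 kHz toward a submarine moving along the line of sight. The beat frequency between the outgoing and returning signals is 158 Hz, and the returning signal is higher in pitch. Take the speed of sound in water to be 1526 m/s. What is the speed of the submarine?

5.2 m/s

Double Doppler shift off a moving reflector: f₂ = f₀ · (v + u)/(v − u) (u > 0 toward emitter).
Returning signal is higher, so f₂ = f₀ + Δf = 23200 + 158 = 23358 Hz.
Rearranging, u = v · (f₂ − f₀)/(f₂ + f₀) = 1526 × 158/46558 ≈ 5.2 m/s.
So the submarine is moving at 5.2 m/s toward the emitter.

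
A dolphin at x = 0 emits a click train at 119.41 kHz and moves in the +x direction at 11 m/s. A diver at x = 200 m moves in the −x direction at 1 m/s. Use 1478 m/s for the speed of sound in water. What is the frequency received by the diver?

The observer lies on the +x side, so the source is heading toward the observer and the observer is heading toward the source.
Both move, so f' = f · (v + v_o)/(v − v_s).
f' = 119.41 × (1478 + 1)/(1478 − 11) = 119.41 × 1479/1467 ≈ 120.4 kHz.

120.4 kHz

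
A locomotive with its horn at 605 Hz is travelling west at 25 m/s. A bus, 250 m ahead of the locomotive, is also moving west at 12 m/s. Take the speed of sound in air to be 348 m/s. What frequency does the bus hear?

629 Hz

The bus is ahead, so the locomotive is moving toward it while the bus is moving away from the locomotive.
Both move, so f' = f · (v − v_o)/(v − v_s).
f' = 605 × (348 − 12)/(348 − 25) = 605 × 336/323 ≈ 629 Hz.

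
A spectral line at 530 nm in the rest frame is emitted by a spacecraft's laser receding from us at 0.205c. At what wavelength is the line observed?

Relativistic Doppler for wavelength: λ' = λ₀ · √((1 + β)/(1 − β)).
λ' = 530 × √(1.2050/0.7950) = 530 × 1.23115 ≈ 652.5 nm.

652.5 nm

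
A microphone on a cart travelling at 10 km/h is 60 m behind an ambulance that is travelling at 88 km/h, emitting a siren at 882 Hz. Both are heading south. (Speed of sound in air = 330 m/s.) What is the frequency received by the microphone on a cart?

88 km/h = 24.44 m/s; 10 km/h = 2.778 m/s.
The microphone on a cart is behind, so the ambulance is moving away from it while the microphone on a cart is moving toward the ambulance.
General Doppler shift: f' = f · (v + v_o)/(v + v_s).
f' = 882 × (330 + 2.778)/(330 + 24.44) = 882 × 332.78/354.44 ≈ 828 Hz.

828 Hz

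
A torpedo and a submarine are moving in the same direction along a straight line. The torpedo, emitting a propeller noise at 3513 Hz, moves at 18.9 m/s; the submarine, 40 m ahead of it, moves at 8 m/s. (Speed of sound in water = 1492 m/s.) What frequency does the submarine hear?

The submarine is ahead, so the torpedo is moving toward it while the submarine is moving away from the torpedo.
Both move, so f' = f · (v − v_o)/(v − v_s).
f' = 3513 × (1492 − 8)/(1492 − 18.9) = 3513 × 1484/1473.1 ≈ 3539 Hz.

3539 Hz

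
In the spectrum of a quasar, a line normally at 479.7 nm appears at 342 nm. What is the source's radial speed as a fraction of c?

λ'/λ₀ = 0.7129 < 1 (blueshift), so the source is approaching.
λ'/λ₀ = √((1 − β)/(1 + β)) for an approaching source ⇒ β = (1 − r²)/(1 + r²) with r = λ'/λ₀.
β = (1 − 0.5083)/(1 + 0.5083) ≈ 0.326.

0.326c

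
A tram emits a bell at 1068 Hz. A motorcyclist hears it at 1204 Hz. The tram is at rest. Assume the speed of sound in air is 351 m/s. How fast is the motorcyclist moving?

f' > f, so the motorcyclist is approaching.
f' = f · (v + v_o)/v ⇒ v_o = v · |f'/f − 1|.
v_o = 351 × |1204/1068 − 1| = 351 × 0.1273 ≈ 45 m/s.

45 m/s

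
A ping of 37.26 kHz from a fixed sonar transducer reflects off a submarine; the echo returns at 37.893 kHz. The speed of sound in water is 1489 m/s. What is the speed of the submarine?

Double Doppler shift off a moving reflector: f₂ = f₀ · (v + u)/(v − u) (u > 0 toward emitter).
Rearranging, u = v · (f₂ − f₀)/(f₂ + f₀) = 1489 × 0.633/75.153 ≈ 12.5 m/s.
So the submarine is moving at 12.5 m/s toward the emitter.

12.5 m/s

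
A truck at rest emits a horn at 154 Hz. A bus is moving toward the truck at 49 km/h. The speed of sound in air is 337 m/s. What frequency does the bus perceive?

49 km/h = 13.61 m/s.
Moving observer, stationary source: f' = f · (v + v_o)/v.
f' = 154 × (337 + 13.61)/337 = 154 × 350.61/337 ≈ 160 Hz.

160 Hz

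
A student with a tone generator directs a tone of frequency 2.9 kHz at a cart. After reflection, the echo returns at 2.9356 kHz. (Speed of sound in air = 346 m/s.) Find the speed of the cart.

Double Doppler shift off a moving reflector: f₂ = f₀ · (v + u)/(v − u) (u > 0 toward emitter).
Rearranging, u = v · (f₂ − f₀)/(f₂ + f₀) = 346 × 0.0356/5.8356 ≈ 2.11 m/s.
So the cart is moving at 2.11 m/s toward the emitter.

2.11 m/s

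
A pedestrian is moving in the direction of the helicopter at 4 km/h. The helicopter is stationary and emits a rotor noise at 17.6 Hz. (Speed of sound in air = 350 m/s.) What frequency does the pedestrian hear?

17.7 Hz

4 km/h = 1.111 m/s.
Moving observer, stationary source: f' = f · (v + v_o)/v.
f' = 17.6 × (350 + 1.111)/350 = 17.6 × 351.11/350 ≈ 17.7 Hz.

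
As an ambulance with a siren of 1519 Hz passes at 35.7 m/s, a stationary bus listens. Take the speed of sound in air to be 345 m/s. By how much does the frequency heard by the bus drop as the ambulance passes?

Approaching: f₁ = f · v/(v − v_s) = 1519 × 345/309.3 ≈ 1694 Hz.
Receding: f₂ = f · v/(v + v_s) = 1519 × 345/380.7 ≈ 1377 Hz.
Drop: f₁ − f₂ = 2f·v·v_s/(v² − v_s²) = 2 × 1519 × 345 × 35.7/(345² − 35.7²) ≈ 318 Hz.

318 Hz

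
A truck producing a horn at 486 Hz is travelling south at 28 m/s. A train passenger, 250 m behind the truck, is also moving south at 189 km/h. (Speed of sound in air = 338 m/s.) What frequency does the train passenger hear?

189 km/h = 52.5 m/s.
The train passenger is behind, so the truck is moving away from it while the train passenger is moving toward the truck.
Both move, so f' = f · (v + v_o)/(v + v_s).
f' = 486 × (338 + 52.5)/(338 + 28) = 486 × 390.5/366 ≈ 519 Hz.

519 Hz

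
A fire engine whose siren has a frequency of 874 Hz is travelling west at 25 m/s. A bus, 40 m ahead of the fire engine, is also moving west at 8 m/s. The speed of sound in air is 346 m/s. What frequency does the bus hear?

The bus is ahead, so the fire engine is moving toward it while the bus is moving away from the fire engine.
General Doppler shift: f' = f · (v − v_o)/(v − v_s).
f' = 874 × (346 − 8)/(346 − 25) = 874 × 338/321 ≈ 920 Hz.

920 Hz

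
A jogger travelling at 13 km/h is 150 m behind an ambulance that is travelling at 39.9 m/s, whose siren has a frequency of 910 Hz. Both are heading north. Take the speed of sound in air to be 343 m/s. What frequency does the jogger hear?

13 km/h = 3.611 m/s.
The jogger is behind, so the ambulance is moving away from it while the jogger is moving toward the ambulance.
With source receding and observer approaching, f' = f · (v + v_o)/(v + v_s).
f' = 910 × (343 + 3.611)/(343 + 39.9) = 910 × 346.61/382.9 ≈ 824 Hz.

824 Hz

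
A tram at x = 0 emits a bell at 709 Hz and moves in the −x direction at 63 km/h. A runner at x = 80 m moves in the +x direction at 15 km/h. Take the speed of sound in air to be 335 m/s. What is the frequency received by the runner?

63 km/h = 17.5 m/s; 15 km/h = 4.167 m/s.
The observer lies on the +x side, so the source is heading away from the observer and the observer is heading away from the source.
Both move, so f' = f · (v − v_o)/(v + v_s).
f' = 709 × (335 − 4.167)/(335 + 17.5) = 709 × 330.83/352.5 ≈ 665 Hz.

665 Hz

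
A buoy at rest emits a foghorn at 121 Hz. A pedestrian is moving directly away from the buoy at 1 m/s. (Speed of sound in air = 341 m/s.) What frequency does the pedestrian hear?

121 Hz

Only the observer moves, away from the source, so f' = f · (v − v_o)/v.
f' = 121 × (341 − 1)/341 = 121 × 340/341 ≈ 121 Hz.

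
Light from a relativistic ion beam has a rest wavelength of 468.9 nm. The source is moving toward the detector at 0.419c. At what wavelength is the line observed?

300.0 nm

Relativistic Doppler for wavelength: λ' = λ₀ · √((1 − β)/(1 + β)).
λ' = 468.9 × √(0.5810/1.4190) = 468.9 × 0.63988 ≈ 300.0 nm.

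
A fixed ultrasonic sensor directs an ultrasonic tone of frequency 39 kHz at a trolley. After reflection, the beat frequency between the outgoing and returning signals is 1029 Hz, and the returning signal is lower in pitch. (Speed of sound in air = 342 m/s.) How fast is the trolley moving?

Double Doppler shift off a moving reflector: f₂ = f₀ · (v + u)/(v − u) (u > 0 toward emitter).
Returning signal is lower, so f₂ = f₀ − Δf = 39000 − 1029 = 37971 Hz.
Rearranging, u = v · (f₂ − f₀)/(f₂ + f₀) = 342 × -1029/76971 ≈ -4.6 m/s.
So the trolley is moving at 4.6 m/s away from the emitter.

4.6 m/s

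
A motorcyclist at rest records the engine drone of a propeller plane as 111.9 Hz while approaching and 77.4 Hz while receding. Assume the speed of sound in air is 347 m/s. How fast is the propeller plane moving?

f₁/f₂ = (v + v_s)/(v − v_s), so v_s = v · (f₁ − f₂)/(f₁ + f₂).
v_s = 347 × (111.9 − 77.4)/(111.9 + 77.4) = 347 × 34.5/189.3 ≈ 63 m/s.

63 m/s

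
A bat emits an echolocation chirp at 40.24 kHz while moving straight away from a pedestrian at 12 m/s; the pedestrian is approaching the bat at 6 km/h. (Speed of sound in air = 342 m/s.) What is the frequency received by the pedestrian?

39.1 kHz

6 km/h = 1.667 m/s.
Both move, so f' = f · (v + v_o)/(v + v_s).
f' = 40.24 × (342 + 1.667)/(342 + 12) = 40.24 × 343.67/354 ≈ 39.1 kHz.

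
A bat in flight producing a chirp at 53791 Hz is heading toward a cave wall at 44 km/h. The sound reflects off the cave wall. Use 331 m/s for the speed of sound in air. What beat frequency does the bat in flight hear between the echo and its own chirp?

4125 Hz

44 km/h = 12.22 m/s.
The cave wall receives the sound from a moving source: f₁ = f₀ · v/(v − v_e) = 53791 × 331/318.78 ≈ 55853 Hz.
On the return leg the bat in flight is a moving observer: f₂ = f₁ · (v + v_e)/v = 55853 × 343.22/331 ≈ 57916 Hz.
Beat against the emitted tone: |f₂ − f₀| = 2v_e·f₀/(v − v_e) = 2 × 12.22 × 53791/318.78 ≈ 4125 Hz.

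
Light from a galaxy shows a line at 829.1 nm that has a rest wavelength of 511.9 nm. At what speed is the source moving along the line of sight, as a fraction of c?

λ'/λ₀ = 1.6197 > 1 (redshift), so the source is receding.
λ'/λ₀ = √((1 + β)/(1 − β)) for a receding source ⇒ β = (r² − 1)/(r² + 1) with r = λ'/λ₀.
β = (2.6233 − 1)/(2.6233 + 1) ≈ 0.448.

0.448c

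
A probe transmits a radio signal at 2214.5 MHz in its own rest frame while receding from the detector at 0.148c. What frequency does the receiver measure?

1907.8 MHz

Relativistic Doppler for frequency: f' = f₀ · √((1 − β)/(1 + β)).
f' = 2214.5 × √(0.8520/1.1480) = 2214.5 × 0.86149 ≈ 1907.8 MHz.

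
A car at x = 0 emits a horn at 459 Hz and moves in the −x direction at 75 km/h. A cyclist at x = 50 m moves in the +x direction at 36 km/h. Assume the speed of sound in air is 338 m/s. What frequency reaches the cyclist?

75 km/h = 20.83 m/s; 36 km/h = 10 m/s.
The observer lies on the +x side, so the source is heading away from the observer and the observer is heading away from the source.
With source receding and observer receding, f' = f · (v − v_o)/(v + v_s).
f' = 459 × (338 − 10)/(338 + 20.83) = 459 × 328/358.83 ≈ 420 Hz.

420 Hz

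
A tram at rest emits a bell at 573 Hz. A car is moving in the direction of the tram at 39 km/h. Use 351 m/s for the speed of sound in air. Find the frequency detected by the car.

39 km/h = 10.83 m/s.
Only the observer moves, toward the source, so f' = f · (v + v_o)/v.
f' = 573 × (351 + 10.83)/351 = 573 × 361.83/351 ≈ 591 Hz.

591 Hz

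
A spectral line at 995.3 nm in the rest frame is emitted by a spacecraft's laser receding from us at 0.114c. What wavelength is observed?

Relativistic Doppler for wavelength: λ' = λ₀ · √((1 + β)/(1 − β)).
λ' = 995.3 × √(1.1140/0.8860) = 995.3 × 1.12131 ≈ 1116.0 nm.

1116.0 nm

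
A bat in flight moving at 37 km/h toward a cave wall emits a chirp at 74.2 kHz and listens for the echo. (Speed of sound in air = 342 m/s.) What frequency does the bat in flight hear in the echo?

78.8 kHz

37 km/h = 10.28 m/s.
The cave wall receives the sound from a moving source: f₁ = f₀ · v/(v − v_e) = 74.2 × 342/331.72 ≈ 76.5 kHz.
On the return leg the bat in flight is a moving observer: f₂ = f₁ · (v + v_e)/v = 76.5 × 352.28/342 ≈ 78.8 kHz.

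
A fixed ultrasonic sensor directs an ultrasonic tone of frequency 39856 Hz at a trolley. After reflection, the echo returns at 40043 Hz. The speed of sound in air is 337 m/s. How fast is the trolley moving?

Double Doppler shift off a moving reflector: f₂ = f₀ · (v + u)/(v − u) (u > 0 toward emitter).
Rearranging, u = v · (f₂ − f₀)/(f₂ + f₀) = 337 × 187/79899 ≈ 0.79 m/s.
So the trolley is moving at 0.79 m/s toward the emitter.

0.79 m/s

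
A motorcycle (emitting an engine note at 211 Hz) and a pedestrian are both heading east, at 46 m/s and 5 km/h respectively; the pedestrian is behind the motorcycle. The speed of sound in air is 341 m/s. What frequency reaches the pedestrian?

187 Hz

5 km/h = 1.389 m/s.
The pedestrian is behind, so the motorcycle is moving away from it while the pedestrian is moving toward the motorcycle.
General Doppler shift: f' = f · (v + v_o)/(v + v_s).
f' = 211 × (341 + 1.389)/(341 + 46) = 211 × 342.39/387 ≈ 187 Hz.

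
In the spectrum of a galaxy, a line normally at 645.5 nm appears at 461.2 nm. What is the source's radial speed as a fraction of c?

λ'/λ₀ = 0.7145 < 1 (blueshift), so the source is approaching.
λ'/λ₀ = √((1 − β)/(1 + β)) for an approaching source ⇒ β = (1 − r²)/(1 + r²) with r = λ'/λ₀.
β = (1 − 0.5105)/(1 + 0.5105) ≈ 0.324.

0.324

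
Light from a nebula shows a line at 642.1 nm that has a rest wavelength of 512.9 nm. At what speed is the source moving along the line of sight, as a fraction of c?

λ'/λ₀ = 1.2519 > 1 (redshift), so the source is receding.
λ'/λ₀ = √((1 + β)/(1 − β)) for a receding source ⇒ β = (r² − 1)/(r² + 1) with r = λ'/λ₀.
β = (1.5673 − 1)/(1.5673 + 1) ≈ 0.221.

0.221c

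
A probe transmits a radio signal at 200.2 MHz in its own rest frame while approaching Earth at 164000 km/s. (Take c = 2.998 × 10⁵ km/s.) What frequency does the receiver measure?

β = v/c = 164000/299800 = 0.5470.
Relativistic Doppler for frequency: f' = f₀ · √((1 + β)/(1 − β)).
f' = 200.2 × √(1.5470/0.4530) = 200.2 × 1.84806 ≈ 370.0 MHz.

370.0 MHz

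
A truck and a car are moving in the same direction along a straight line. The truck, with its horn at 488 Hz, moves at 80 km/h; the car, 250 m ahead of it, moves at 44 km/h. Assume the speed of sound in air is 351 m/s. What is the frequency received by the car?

503 Hz

80 km/h = 22.22 m/s; 44 km/h = 12.22 m/s.
The car is ahead, so the truck is moving toward it while the car is moving away from the truck.
With source approaching and observer receding, f' = f · (v − v_o)/(v − v_s).
f' = 488 × (351 − 12.22)/(351 − 22.22) = 488 × 338.78/328.78 ≈ 503 Hz.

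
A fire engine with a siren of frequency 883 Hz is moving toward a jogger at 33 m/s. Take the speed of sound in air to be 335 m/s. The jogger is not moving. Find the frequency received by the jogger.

979 Hz

Only the source moves, toward the listener, so f' = f · v/(v − v_s).
f' = 883 × 335/(335 − 33) = 883 × 335/302 ≈ 979 Hz.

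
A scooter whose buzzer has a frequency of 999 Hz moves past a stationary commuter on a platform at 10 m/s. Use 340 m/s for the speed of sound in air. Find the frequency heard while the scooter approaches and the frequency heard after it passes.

Approaching: f₁ = f · v/(v − v_s) = 999 × 340/330 ≈ 1029 Hz.
Receding: f₂ = f · v/(v + v_s) = 999 × 340/350 ≈ 970 Hz.

1029 Hz approaching; 970 Hz receding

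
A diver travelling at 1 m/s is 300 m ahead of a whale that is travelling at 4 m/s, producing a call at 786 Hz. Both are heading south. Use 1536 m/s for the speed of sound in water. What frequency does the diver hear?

788 Hz

The diver is ahead, so the whale is moving toward it while the diver is moving away from the whale.
Both move, so f' = f · (v − v_o)/(v − v_s).
f' = 786 × (1536 − 1)/(1536 − 4) = 786 × 1535/1532 ≈ 788 Hz.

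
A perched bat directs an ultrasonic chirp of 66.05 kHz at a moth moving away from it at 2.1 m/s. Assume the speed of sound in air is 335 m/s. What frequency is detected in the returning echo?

At the moth (a moving observer), f₁ = f₀ · (v − u)/v = 66.05 × 332.9/335 ≈ 65.6 kHz.
The reflection then acts as a moving source: f₂ = f₁ · v/(v + u) ≈ 65.2 kHz.

65.2 kHz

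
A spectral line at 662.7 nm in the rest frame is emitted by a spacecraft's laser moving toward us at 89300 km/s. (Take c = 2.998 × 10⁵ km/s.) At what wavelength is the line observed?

β = v/c = 89300/299800 = 0.2979.
Relativistic Doppler for wavelength: λ' = λ₀ · √((1 − β)/(1 + β)).
λ' = 662.7 × √(0.7021/1.2979) = 662.7 × 0.73552 ≈ 487.4 nm.

487.4 nm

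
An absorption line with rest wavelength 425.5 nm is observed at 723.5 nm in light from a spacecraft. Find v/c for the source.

λ'/λ₀ = 1.7004 > 1 (redshift), so the source is receding.
λ'/λ₀ = √((1 + β)/(1 − β)) for a receding source ⇒ β = (r² − 1)/(r² + 1) with r = λ'/λ₀.
β = (2.8912 − 1)/(2.8912 + 1) ≈ 0.486.

0.486c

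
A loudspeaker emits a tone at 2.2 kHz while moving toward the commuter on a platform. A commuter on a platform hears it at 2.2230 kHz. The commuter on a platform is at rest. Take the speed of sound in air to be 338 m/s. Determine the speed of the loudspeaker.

f' = f · v/(v − v_s) ⇒ v_s = v · |1 − f/f'|.
v_s = 338 × |1 − 2.2/2.2230| = 338 × 0.01035 ≈ 3.5 m/s.

3.5 m/s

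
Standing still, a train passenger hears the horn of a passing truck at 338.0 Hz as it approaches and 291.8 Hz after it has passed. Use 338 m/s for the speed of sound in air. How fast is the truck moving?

f₁/f₂ = (v + v_s)/(v − v_s), so v_s = v · (f₁ − f₂)/(f₁ + f₂).
v_s = 338 × (338.0 − 291.8)/(338.0 + 291.8) = 338 × 46.2/629.8 ≈ 24.8 m/s.

24.8 m/s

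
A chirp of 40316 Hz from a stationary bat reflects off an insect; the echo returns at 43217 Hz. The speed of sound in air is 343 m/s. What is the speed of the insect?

11.9 m/s

Double Doppler shift off a moving reflector: f₂ = f₀ · (v + u)/(v − u) (u > 0 toward emitter).
Rearranging, u = v · (f₂ − f₀)/(f₂ + f₀) = 343 × 2901/83533 ≈ 11.9 m/s.
So the insect is moving at 11.9 m/s toward the emitter.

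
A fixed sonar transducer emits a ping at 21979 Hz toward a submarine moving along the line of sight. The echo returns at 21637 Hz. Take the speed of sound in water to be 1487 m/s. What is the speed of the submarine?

11.7 m/s

Double Doppler shift off a moving reflector: f₂ = f₀ · (v + u)/(v − u) (u > 0 toward emitter).
Rearranging, u = v · (f₂ − f₀)/(f₂ + f₀) = 1487 × -342/43616 ≈ -11.7 m/s.
So the submarine is moving at 11.7 m/s away from the emitter.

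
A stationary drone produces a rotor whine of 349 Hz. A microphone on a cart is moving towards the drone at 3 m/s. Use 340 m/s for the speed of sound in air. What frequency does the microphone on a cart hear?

Moving observer, stationary source: f' = f · (v + v_o)/v.
f' = 349 × (340 + 3)/340 = 349 × 343/340 ≈ 352 Hz.

352 Hz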